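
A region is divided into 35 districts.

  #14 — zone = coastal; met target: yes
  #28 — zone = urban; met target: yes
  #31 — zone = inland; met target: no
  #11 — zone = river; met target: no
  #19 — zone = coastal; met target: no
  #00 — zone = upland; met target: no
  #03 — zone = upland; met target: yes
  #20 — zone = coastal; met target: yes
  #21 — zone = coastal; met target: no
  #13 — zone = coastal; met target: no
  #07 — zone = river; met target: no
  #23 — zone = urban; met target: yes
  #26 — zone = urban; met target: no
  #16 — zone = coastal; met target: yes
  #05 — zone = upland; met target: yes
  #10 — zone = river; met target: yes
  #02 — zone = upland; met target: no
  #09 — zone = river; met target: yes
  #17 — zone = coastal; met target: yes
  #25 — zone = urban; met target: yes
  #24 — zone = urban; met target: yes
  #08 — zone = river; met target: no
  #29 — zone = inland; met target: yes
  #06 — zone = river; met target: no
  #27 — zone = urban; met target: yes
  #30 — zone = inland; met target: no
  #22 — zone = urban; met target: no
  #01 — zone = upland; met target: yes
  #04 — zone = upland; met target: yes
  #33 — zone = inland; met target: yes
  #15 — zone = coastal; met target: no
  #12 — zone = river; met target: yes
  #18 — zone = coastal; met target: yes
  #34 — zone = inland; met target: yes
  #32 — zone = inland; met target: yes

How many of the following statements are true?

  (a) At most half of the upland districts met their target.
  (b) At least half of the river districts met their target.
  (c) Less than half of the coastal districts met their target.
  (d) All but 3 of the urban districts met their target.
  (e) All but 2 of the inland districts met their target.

(a) upland: |A| = 6, |A ∩ B| = 4; needs |A ∩ B| ≤ |A ∖ B| — false.
(b) river: |A| = 7, |A ∩ B| = 3; needs |A ∩ B| ≥ |A ∖ B| — false.
(c) coastal: |A| = 9, |A ∩ B| = 5; needs |A ∩ B| < |A ∖ B| — false.
(d) urban: |A| = 7, |A ∩ B| = 5; needs |A ∖ B| = 3 — false.
(e) inland: |A| = 6, |A ∩ B| = 4; needs |A ∖ B| = 2 — true.

1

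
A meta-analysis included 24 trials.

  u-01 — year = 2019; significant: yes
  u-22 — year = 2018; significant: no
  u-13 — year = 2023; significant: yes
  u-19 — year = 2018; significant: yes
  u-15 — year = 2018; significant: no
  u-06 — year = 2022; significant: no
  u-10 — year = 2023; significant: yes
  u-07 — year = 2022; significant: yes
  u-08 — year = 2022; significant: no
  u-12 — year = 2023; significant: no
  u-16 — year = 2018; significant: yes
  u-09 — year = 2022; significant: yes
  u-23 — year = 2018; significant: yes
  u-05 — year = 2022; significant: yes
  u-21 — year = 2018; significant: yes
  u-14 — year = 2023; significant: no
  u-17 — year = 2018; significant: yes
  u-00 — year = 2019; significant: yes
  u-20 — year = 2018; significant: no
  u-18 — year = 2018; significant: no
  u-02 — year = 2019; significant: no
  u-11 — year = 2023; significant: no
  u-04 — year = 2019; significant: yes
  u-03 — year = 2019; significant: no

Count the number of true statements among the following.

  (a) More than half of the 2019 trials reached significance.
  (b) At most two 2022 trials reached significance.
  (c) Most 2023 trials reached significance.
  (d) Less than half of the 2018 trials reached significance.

1

(a) 2019: |A| = 5, |A ∩ B| = 3; needs |A ∩ B| > |A ∖ B| — true.
(b) 2022: |A| = 5, |A ∩ B| = 3; needs |A ∩ B| ≤ 2 — false.
(c) 2023: |A| = 5, |A ∩ B| = 2; needs |A ∩ B| > |A ∖ B| — false.
(d) 2018: |A| = 9, |A ∩ B| = 5; needs |A ∩ B| < |A ∖ B| — false.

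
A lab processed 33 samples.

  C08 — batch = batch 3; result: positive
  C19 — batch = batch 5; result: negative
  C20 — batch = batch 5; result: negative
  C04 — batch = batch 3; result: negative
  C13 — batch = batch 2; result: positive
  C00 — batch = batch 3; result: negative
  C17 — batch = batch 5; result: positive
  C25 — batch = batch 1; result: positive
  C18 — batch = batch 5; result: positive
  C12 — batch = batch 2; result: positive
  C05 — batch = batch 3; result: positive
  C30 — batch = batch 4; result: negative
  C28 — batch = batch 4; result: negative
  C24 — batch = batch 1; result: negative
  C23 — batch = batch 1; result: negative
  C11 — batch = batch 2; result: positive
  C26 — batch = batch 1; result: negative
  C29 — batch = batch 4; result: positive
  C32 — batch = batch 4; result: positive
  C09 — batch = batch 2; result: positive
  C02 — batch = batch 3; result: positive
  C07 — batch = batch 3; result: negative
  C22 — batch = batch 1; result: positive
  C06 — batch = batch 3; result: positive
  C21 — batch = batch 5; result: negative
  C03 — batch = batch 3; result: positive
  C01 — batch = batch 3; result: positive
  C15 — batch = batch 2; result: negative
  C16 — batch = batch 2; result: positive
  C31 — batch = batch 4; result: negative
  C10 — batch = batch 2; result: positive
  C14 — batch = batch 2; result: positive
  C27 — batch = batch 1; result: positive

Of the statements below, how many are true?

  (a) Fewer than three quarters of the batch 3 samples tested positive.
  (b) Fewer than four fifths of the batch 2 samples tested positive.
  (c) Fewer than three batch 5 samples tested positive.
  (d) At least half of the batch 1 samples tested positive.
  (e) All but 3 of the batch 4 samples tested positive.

4

(a) batch 3: |A| = 9, |A ∩ B| = 6; needs |A ∩ B| / |A| < 3/4 — true.
(b) batch 2: |A| = 8, |A ∩ B| = 7; needs |A ∩ B| / |A| < 4/5 — false.
(c) batch 5: |A| = 5, |A ∩ B| = 2; needs |A ∩ B| < 3 — true.
(d) batch 1: |A| = 6, |A ∩ B| = 3; needs |A ∩ B| ≥ |A ∖ B| — true.
(e) batch 4: |A| = 5, |A ∩ B| = 2; needs |A ∖ B| = 3 — true.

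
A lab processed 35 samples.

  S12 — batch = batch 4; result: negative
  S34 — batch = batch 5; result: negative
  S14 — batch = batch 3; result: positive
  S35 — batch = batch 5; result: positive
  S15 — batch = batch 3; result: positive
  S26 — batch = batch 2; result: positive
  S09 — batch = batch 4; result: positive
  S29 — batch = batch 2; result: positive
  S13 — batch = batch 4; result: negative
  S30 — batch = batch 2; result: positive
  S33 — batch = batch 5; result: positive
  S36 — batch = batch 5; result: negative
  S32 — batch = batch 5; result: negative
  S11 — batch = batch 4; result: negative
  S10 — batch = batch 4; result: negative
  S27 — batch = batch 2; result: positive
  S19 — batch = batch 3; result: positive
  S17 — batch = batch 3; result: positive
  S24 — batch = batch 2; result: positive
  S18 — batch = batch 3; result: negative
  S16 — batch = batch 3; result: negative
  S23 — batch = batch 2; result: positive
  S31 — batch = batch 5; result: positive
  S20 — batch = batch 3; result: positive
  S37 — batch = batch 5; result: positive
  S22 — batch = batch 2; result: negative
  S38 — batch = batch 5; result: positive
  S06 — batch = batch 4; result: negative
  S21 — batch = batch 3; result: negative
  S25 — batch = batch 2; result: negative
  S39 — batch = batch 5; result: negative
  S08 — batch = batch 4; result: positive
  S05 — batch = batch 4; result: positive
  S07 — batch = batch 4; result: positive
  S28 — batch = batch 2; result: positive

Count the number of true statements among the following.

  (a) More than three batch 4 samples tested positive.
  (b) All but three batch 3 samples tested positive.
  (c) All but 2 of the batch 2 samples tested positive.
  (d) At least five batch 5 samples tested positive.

4

(a) batch 4: |A| = 9, |A ∩ B| = 4; needs |A ∩ B| > 3 — true.
(b) batch 3: |A| = 8, |A ∩ B| = 5; needs |A ∖ B| = 3 — true.
(c) batch 2: |A| = 9, |A ∩ B| = 7; needs |A ∖ B| = 2 — true.
(d) batch 5: |A| = 9, |A ∩ B| = 5; needs |A ∩ B| ≥ 5 — true.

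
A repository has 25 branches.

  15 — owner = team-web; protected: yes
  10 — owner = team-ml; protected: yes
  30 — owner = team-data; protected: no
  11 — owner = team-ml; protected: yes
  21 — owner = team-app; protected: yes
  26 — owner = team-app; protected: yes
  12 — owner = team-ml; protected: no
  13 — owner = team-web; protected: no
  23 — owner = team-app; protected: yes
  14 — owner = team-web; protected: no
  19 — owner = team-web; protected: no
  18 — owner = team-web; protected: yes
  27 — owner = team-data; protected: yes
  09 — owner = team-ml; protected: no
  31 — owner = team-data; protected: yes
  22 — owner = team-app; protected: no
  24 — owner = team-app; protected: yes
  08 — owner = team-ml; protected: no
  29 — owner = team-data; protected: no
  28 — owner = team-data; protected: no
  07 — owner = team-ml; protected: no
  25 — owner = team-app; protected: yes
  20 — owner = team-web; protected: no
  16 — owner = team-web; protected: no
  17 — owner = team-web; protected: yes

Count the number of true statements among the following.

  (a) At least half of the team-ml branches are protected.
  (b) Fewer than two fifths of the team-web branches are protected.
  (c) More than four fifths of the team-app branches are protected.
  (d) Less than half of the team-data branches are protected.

3

(a) team-ml: |A| = 6, |A ∩ B| = 2; needs |A ∩ B| ≥ |A ∖ B| — false.
(b) team-web: |A| = 8, |A ∩ B| = 3; needs |A ∩ B| / |A| < 2/5 — true.
(c) team-app: |A| = 6, |A ∩ B| = 5; needs |A ∩ B| / |A| > 4/5 — true.
(d) team-data: |A| = 5, |A ∩ B| = 2; needs |A ∩ B| < |A ∖ B| — true.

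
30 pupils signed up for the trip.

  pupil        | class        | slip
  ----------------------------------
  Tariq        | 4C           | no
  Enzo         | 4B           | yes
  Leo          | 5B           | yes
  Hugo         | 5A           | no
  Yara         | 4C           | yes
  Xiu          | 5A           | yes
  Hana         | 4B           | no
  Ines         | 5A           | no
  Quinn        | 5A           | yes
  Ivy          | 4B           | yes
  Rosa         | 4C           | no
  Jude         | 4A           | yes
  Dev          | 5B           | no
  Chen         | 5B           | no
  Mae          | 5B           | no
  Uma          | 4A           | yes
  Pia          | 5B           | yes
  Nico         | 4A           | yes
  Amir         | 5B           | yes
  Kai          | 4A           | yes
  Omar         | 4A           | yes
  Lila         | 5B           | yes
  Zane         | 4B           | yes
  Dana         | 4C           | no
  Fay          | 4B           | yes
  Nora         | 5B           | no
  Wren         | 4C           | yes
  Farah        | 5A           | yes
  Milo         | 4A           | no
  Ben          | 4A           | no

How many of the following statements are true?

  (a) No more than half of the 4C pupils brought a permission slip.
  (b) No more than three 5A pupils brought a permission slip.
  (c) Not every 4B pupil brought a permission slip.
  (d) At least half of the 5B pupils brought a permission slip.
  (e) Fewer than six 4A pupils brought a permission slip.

5

(a) 4C: |A| = 5, |A ∩ B| = 2; needs |A ∩ B| ≤ |A ∖ B| — true.
(b) 5A: |A| = 5, |A ∩ B| = 3; needs |A ∩ B| ≤ 3 — true.
(c) 4B: |A| = 5, |A ∩ B| = 4; needs A ⊄ B (|A ∖ B| ≥ 1) — true.
(d) 5B: |A| = 8, |A ∩ B| = 4; needs |A ∩ B| ≥ |A ∖ B| — true.
(e) 4A: |A| = 7, |A ∩ B| = 5; needs |A ∩ B| < 6 — true.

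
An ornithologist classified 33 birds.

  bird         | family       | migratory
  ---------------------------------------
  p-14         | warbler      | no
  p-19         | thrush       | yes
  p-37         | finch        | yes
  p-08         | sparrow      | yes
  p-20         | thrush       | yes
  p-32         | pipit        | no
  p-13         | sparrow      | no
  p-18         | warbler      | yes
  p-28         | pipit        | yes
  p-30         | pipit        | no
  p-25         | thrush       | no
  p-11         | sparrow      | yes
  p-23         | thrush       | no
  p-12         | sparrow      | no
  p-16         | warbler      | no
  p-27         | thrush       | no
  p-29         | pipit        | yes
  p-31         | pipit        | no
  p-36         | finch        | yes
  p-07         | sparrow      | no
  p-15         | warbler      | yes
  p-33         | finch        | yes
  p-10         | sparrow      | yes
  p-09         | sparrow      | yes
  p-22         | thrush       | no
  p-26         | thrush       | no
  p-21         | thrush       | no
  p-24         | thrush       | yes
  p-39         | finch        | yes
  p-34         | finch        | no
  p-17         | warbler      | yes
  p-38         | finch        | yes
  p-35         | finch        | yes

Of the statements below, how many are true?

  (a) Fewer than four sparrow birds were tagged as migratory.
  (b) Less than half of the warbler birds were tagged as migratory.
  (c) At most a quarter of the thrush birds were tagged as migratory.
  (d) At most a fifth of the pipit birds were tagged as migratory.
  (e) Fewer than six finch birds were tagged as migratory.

0

(a) sparrow: |A| = 7, |A ∩ B| = 4; needs |A ∩ B| < 4 — false.
(b) warbler: |A| = 5, |A ∩ B| = 3; needs |A ∩ B| < |A ∖ B| — false.
(c) thrush: |A| = 9, |A ∩ B| = 3; needs |A ∩ B| / |A| ≤ 1/4 — false.
(d) pipit: |A| = 5, |A ∩ B| = 2; needs |A ∩ B| / |A| ≤ 1/5 — false.
(e) finch: |A| = 7, |A ∩ B| = 6; needs |A ∩ B| < 6 — false.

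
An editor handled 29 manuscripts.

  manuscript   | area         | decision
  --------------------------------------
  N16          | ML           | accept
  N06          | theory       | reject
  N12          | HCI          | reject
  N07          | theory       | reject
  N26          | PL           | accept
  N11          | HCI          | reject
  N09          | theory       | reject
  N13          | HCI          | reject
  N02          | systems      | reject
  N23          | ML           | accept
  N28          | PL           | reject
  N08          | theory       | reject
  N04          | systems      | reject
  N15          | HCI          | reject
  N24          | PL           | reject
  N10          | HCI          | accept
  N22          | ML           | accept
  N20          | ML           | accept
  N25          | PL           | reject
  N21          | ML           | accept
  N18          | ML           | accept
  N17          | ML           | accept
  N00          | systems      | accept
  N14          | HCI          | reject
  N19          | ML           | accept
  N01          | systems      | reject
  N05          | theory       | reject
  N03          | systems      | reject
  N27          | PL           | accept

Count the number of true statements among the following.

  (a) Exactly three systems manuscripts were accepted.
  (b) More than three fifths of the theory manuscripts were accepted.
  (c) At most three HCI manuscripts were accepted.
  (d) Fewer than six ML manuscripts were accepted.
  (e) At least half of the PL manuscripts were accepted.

1

(a) systems: |A| = 5, |A ∩ B| = 1; needs |A ∩ B| = 3 — false.
(b) theory: |A| = 5, |A ∩ B| = 0; needs |A ∩ B| / |A| > 3/5 — false.
(c) HCI: |A| = 6, |A ∩ B| = 1; needs |A ∩ B| ≤ 3 — true.
(d) ML: |A| = 8, |A ∩ B| = 8; needs |A ∩ B| < 6 — false.
(e) PL: |A| = 5, |A ∩ B| = 2; needs |A ∩ B| ≥ |A ∖ B| — false.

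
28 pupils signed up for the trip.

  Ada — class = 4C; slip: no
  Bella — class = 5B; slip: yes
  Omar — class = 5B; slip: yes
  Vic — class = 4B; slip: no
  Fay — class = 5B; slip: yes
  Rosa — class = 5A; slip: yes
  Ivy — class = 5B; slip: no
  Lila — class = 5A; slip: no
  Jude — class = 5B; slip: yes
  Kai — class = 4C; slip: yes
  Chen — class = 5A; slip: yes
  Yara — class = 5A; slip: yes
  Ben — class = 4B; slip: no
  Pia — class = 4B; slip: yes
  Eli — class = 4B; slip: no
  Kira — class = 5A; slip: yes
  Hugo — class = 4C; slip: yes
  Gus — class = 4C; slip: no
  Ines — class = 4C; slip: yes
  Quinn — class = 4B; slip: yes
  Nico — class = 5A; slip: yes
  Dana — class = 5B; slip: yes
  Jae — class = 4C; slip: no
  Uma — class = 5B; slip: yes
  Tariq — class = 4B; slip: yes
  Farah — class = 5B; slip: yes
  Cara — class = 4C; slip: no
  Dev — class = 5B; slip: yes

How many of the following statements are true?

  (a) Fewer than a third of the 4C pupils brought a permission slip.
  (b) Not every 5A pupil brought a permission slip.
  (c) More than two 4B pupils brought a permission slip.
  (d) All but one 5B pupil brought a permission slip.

3

(a) 4C: |A| = 7, |A ∩ B| = 3; needs |A ∩ B| / |A| < 1/3 — false.
(b) 5A: |A| = 6, |A ∩ B| = 5; needs A ⊄ B (|A ∖ B| ≥ 1) — true.
(c) 4B: |A| = 6, |A ∩ B| = 3; needs |A ∩ B| > 2 — true.
(d) 5B: |A| = 9, |A ∩ B| = 8; needs |A ∖ B| = 1 — true.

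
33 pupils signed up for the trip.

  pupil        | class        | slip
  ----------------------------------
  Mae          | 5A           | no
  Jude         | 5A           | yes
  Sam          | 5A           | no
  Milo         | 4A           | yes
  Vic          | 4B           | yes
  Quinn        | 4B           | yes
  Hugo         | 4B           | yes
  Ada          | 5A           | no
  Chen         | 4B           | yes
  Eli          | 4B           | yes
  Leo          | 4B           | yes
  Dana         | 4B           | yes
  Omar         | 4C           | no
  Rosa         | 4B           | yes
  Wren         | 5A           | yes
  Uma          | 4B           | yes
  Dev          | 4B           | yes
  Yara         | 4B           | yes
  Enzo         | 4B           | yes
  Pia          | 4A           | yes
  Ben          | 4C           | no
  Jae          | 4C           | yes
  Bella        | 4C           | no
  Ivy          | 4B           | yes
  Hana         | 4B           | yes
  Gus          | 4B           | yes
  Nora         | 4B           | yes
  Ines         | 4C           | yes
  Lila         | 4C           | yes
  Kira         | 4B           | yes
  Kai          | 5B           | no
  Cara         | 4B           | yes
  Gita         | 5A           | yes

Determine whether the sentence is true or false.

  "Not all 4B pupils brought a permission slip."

False

'Not all 4B pupils brought a permission slip' holds iff A ⊄ B (|A ∖ B| ≥ 1).
|A| = 18, |A ∩ B| = 18, |A ∖ B| = 0.
So the statement is false.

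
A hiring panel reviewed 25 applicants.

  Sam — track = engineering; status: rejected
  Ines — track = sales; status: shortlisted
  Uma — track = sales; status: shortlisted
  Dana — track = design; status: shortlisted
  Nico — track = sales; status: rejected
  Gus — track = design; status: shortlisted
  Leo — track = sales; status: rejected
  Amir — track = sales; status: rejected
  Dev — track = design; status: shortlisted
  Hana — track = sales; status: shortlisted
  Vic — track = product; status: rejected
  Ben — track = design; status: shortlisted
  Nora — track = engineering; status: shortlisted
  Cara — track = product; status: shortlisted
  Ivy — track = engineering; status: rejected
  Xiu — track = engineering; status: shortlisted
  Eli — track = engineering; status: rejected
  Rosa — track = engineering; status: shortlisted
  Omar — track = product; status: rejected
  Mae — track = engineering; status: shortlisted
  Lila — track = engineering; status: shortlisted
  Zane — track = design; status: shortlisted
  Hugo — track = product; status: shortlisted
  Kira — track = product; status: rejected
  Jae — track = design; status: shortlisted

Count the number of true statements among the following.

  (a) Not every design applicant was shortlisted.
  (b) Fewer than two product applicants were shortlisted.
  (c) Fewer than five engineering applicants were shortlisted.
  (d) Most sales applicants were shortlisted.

(a) design: |A| = 6, |A ∩ B| = 6; needs A ⊄ B (|A ∖ B| ≥ 1) — false.
(b) product: |A| = 5, |A ∩ B| = 2; needs |A ∩ B| < 2 — false.
(c) engineering: |A| = 8, |A ∩ B| = 5; needs |A ∩ B| < 5 — false.
(d) sales: |A| = 6, |A ∩ B| = 3; needs |A ∩ B| > |A ∖ B| — false.

0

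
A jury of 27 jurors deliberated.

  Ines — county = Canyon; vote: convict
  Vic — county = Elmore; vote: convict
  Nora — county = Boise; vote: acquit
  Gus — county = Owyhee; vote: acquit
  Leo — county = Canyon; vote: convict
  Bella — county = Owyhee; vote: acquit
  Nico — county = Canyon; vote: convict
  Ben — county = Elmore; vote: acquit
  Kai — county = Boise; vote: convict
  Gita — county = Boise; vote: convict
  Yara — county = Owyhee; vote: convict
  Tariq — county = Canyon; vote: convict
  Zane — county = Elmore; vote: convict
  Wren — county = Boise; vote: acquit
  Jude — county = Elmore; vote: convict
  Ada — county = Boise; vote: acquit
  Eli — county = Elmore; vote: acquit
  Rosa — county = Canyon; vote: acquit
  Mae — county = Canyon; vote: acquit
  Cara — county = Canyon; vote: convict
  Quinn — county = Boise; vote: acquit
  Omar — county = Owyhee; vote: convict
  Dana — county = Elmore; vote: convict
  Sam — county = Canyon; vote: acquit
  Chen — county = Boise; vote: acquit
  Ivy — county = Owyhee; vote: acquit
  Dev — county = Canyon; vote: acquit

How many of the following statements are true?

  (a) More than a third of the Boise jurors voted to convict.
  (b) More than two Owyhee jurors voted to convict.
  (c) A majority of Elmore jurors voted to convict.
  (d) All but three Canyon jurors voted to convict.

(a) Boise: |A| = 7, |A ∩ B| = 2; needs |A ∩ B| / |A| > 1/3 — false.
(b) Owyhee: |A| = 5, |A ∩ B| = 2; needs |A ∩ B| > 2 — false.
(c) Elmore: |A| = 6, |A ∩ B| = 4; needs |A ∩ B| > |A ∖ B| — true.
(d) Canyon: |A| = 9, |A ∩ B| = 5; needs |A ∖ B| = 3 — false.

1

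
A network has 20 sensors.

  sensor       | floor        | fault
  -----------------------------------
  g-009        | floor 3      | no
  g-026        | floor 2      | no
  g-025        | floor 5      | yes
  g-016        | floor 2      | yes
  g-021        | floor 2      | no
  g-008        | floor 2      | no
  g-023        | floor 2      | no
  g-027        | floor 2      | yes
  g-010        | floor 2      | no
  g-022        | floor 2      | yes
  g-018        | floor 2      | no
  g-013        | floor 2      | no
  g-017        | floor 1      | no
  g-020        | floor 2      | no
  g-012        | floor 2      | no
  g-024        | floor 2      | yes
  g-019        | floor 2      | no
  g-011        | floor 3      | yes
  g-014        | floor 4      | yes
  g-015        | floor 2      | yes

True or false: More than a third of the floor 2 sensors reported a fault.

False

The determiner here denotes the relation: |A ∩ B| / |A| > 1/3.
|A| = 15, |A ∩ B| = 5, |A ∖ B| = 10.
|A ∩ B|/|A| = 5/15, so the statement is false.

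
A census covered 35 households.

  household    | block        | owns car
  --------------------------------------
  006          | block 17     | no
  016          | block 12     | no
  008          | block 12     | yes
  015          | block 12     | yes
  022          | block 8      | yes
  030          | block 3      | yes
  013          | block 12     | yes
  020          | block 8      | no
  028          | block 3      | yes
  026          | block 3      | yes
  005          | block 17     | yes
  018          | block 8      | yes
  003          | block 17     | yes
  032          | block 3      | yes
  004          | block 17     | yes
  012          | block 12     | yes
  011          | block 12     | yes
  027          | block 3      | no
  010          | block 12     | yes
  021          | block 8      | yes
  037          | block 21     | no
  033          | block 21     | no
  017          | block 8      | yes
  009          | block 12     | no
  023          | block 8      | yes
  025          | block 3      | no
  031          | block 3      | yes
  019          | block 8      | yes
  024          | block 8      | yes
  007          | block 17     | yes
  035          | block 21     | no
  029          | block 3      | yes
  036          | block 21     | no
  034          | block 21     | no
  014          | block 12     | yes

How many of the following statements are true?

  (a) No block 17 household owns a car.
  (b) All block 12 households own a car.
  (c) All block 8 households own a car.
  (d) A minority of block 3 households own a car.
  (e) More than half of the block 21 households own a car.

0

(a) block 17: |A| = 5, |A ∩ B| = 4; needs A ∩ B = ∅ (|A ∩ B| = 0) — false.
(b) block 12: |A| = 9, |A ∩ B| = 7; needs A ⊆ B, i.e. every element of A is in B (|A ∖ B| = 0) — false.
(c) block 8: |A| = 8, |A ∩ B| = 7; needs A ⊆ B, i.e. every element of A is in B (|A ∖ B| = 0) — false.
(d) block 3: |A| = 8, |A ∩ B| = 6; needs |A ∩ B| < |A ∖ B| — false.
(e) block 21: |A| = 5, |A ∩ B| = 0; needs |A ∩ B| > |A ∖ B| — false.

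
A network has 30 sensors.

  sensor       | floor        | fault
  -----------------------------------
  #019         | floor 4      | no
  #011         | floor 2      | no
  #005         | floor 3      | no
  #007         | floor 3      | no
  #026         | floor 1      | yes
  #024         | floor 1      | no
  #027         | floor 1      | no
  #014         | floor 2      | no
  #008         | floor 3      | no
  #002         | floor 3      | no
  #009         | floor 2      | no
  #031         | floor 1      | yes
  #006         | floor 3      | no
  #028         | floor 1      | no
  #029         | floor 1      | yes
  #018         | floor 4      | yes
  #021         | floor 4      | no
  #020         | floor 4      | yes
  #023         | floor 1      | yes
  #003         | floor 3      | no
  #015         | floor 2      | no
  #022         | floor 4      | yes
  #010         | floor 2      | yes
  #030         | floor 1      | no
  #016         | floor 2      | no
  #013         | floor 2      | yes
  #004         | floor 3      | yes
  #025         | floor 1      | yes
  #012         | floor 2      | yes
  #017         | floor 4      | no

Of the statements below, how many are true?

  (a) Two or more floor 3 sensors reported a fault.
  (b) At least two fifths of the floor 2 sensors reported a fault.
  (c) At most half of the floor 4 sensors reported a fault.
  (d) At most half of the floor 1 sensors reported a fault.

1

(a) floor 3: |A| = 7, |A ∩ B| = 1; needs |A ∩ B| ≥ 2 — false.
(b) floor 2: |A| = 8, |A ∩ B| = 3; needs |A ∩ B| / |A| ≥ 2/5 — false.
(c) floor 4: |A| = 6, |A ∩ B| = 3; needs |A ∩ B| ≤ |A ∖ B| — true.
(d) floor 1: |A| = 9, |A ∩ B| = 5; needs |A ∩ B| ≤ |A ∖ B| — false.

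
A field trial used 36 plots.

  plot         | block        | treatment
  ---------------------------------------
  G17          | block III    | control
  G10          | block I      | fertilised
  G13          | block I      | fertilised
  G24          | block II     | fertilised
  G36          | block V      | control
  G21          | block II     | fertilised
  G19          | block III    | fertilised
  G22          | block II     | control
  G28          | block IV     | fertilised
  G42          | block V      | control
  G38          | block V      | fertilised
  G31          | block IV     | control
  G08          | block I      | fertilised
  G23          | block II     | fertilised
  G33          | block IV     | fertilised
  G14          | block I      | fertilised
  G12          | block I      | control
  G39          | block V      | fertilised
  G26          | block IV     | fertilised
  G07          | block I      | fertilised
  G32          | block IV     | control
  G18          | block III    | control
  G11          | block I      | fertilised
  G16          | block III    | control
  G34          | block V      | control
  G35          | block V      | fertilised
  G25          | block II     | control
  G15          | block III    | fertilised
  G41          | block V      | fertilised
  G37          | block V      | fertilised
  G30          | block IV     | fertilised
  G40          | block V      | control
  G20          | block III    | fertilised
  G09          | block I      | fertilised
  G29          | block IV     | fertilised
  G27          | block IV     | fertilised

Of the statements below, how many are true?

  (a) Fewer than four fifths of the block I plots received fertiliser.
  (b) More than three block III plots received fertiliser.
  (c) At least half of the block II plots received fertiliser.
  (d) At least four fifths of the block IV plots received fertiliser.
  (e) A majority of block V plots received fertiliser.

2

(a) block I: |A| = 8, |A ∩ B| = 7; needs |A ∩ B| / |A| < 4/5 — false.
(b) block III: |A| = 6, |A ∩ B| = 3; needs |A ∩ B| > 3 — false.
(c) block II: |A| = 5, |A ∩ B| = 3; needs |A ∩ B| ≥ |A ∖ B| — true.
(d) block IV: |A| = 8, |A ∩ B| = 6; needs |A ∩ B| / |A| ≥ 4/5 — false.
(e) block V: |A| = 9, |A ∩ B| = 5; needs |A ∩ B| > |A ∖ B| — true.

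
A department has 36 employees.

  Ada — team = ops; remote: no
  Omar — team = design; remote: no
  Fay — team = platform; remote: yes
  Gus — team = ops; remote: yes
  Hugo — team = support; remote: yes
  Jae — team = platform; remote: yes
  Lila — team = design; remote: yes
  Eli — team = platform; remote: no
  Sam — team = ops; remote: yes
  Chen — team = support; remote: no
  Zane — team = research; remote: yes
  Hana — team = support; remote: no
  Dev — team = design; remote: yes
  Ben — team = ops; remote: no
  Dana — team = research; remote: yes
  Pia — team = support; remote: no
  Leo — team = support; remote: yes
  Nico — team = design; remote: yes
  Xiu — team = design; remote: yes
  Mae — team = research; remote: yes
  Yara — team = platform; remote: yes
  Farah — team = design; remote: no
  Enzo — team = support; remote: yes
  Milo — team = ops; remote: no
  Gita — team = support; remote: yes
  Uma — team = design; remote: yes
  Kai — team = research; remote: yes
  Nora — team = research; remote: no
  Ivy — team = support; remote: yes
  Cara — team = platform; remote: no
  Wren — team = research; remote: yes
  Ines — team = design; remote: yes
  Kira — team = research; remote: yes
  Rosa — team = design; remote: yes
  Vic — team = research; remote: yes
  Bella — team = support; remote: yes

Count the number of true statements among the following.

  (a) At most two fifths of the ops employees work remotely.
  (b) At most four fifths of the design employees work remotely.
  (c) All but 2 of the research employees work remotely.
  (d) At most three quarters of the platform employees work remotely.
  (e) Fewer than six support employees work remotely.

(a) ops: |A| = 5, |A ∩ B| = 2; needs |A ∩ B| / |A| ≤ 2/5 — true.
(b) design: |A| = 9, |A ∩ B| = 7; needs |A ∩ B| / |A| ≤ 4/5 — true.
(c) research: |A| = 8, |A ∩ B| = 7; needs |A ∖ B| = 2 — false.
(d) platform: |A| = 5, |A ∩ B| = 3; needs |A ∩ B| / |A| ≤ 3/4 — true.
(e) support: |A| = 9, |A ∩ B| = 6; needs |A ∩ B| < 6 — false.

3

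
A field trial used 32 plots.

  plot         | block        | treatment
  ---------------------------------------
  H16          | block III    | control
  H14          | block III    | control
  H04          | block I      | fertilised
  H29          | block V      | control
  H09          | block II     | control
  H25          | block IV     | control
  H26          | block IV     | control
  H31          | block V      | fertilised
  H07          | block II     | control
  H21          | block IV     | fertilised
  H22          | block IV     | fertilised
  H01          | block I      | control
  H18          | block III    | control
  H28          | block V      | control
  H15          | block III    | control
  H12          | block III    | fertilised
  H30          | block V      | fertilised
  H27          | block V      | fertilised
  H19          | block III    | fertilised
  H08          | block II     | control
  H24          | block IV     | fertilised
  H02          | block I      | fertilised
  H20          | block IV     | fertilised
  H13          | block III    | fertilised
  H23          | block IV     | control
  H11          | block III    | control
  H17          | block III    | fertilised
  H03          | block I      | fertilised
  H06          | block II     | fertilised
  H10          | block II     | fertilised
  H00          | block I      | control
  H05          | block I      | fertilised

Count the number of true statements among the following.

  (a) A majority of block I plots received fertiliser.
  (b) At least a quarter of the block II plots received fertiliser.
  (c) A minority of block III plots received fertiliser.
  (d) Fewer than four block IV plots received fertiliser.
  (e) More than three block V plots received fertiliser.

(a) block I: |A| = 6, |A ∩ B| = 4; needs |A ∩ B| > |A ∖ B| — true.
(b) block II: |A| = 5, |A ∩ B| = 2; needs |A ∩ B| / |A| ≥ 1/4 — true.
(c) block III: |A| = 9, |A ∩ B| = 4; needs |A ∩ B| < |A ∖ B| — true.
(d) block IV: |A| = 7, |A ∩ B| = 4; needs |A ∩ B| < 4 — false.
(e) block V: |A| = 5, |A ∩ B| = 3; needs |A ∩ B| > 3 — false.

3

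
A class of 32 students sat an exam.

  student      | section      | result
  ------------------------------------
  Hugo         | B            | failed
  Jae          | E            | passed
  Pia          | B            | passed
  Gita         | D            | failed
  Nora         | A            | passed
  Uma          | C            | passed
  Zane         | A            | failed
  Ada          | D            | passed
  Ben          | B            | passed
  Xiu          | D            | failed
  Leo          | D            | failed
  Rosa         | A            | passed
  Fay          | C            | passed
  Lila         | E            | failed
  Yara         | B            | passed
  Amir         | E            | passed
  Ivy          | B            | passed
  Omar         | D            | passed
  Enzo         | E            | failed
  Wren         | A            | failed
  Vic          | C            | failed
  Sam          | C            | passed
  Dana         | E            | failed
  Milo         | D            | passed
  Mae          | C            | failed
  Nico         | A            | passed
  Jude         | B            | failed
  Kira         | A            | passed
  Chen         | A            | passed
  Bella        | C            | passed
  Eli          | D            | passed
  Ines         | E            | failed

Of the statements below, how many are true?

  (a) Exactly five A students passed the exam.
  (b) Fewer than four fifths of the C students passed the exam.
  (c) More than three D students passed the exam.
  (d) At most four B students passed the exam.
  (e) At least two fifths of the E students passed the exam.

(a) A: |A| = 7, |A ∩ B| = 5; needs |A ∩ B| = 5 — true.
(b) C: |A| = 6, |A ∩ B| = 4; needs |A ∩ B| / |A| < 4/5 — true.
(c) D: |A| = 7, |A ∩ B| = 4; needs |A ∩ B| > 3 — true.
(d) B: |A| = 6, |A ∩ B| = 4; needs |A ∩ B| ≤ 4 — true.
(e) E: |A| = 6, |A ∩ B| = 2; needs |A ∩ B| / |A| ≥ 2/5 — false.

4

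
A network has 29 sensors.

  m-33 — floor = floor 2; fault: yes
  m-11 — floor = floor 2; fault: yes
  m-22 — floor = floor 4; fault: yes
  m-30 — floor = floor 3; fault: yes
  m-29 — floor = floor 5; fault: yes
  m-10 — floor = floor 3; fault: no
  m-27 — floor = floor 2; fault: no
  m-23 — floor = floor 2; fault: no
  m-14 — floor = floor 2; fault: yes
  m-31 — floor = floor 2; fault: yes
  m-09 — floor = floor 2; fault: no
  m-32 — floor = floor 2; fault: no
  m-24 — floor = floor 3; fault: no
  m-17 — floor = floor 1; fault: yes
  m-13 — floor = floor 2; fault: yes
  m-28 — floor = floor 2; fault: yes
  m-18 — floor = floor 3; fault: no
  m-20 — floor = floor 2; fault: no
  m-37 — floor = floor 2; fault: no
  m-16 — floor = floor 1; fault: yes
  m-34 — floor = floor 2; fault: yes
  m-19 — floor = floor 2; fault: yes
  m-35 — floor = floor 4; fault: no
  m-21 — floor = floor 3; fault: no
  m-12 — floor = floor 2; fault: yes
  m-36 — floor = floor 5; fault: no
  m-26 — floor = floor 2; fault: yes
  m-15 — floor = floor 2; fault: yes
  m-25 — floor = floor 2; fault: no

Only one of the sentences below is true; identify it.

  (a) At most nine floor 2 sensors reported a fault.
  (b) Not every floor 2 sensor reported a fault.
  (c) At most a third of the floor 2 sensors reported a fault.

|A| = 18, |A ∩ B| = 11, |A ∖ B| = 7.
(a) requires |A ∩ B| ≤ 9: false.
(b) requires A ⊄ B (|A ∖ B| ≥ 1): true.
(c) requires |A ∩ B| / |A| ≤ 1/3: false.

(b)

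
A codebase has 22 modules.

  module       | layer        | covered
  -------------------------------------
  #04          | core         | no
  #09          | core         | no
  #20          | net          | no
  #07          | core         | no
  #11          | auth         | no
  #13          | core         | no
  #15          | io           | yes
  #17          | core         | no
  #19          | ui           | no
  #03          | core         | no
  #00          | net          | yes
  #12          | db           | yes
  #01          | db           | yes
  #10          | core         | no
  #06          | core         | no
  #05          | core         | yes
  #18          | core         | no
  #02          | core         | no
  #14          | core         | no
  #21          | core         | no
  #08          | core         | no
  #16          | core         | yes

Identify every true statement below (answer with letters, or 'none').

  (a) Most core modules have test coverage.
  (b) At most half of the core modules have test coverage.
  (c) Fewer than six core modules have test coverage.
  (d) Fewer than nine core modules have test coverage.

|A| = 15, |A ∩ B| = 2, |A ∖ B| = 13.
(a) |A ∩ B| > |A ∖ B|: fails.
(b) |A ∩ B| ≤ |A ∖ B|: holds.
(c) |A ∩ B| < 6: holds.
(d) |A ∩ B| < 9: holds.

(b), (c), (d)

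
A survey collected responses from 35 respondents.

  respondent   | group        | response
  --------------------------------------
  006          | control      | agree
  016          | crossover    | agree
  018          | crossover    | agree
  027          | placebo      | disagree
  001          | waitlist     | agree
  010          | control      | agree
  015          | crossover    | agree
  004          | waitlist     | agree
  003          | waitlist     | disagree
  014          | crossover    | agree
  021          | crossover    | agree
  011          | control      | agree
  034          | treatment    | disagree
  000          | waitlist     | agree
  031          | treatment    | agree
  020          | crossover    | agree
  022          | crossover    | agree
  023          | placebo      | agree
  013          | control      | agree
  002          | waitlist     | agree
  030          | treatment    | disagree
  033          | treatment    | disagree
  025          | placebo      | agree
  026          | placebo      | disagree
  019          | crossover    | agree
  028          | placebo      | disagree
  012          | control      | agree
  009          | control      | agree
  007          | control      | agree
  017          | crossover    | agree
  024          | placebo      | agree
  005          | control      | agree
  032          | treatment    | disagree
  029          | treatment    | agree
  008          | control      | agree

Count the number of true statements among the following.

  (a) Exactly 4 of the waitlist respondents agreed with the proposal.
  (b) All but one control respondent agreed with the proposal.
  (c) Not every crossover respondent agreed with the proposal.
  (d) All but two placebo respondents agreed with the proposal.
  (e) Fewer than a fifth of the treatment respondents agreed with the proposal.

1

(a) waitlist: |A| = 5, |A ∩ B| = 4; needs |A ∩ B| = 4 — true.
(b) control: |A| = 9, |A ∩ B| = 9; needs |A ∖ B| = 1 — false.
(c) crossover: |A| = 9, |A ∩ B| = 9; needs A ⊄ B (|A ∖ B| ≥ 1) — false.
(d) placebo: |A| = 6, |A ∩ B| = 3; needs |A ∖ B| = 2 — false.
(e) treatment: |A| = 6, |A ∩ B| = 2; needs |A ∩ B| / |A| < 1/5 — false.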